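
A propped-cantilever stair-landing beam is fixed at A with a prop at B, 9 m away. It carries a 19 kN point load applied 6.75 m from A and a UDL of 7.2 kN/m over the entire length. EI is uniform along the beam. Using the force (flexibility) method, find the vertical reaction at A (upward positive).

R_A = 47.48 kN

Take the reaction at B as the redundant and release it; the primary structure is a cantilever fixed at A.
Deflection at B on the released cantilever, summing each load's contribution:
  point load 19 at a = 6.75: Pa²(3L − a)/(6EI) = 2922/EI
  UDL 7.2: wL⁴/(8EI) = 5905/EI
  δ_0 = 8827/EI
Flexibility coefficient — unit upward force at B: δ_{BB} = L³/(3EI) = 243/EI.
Compatibility at B: δ_0 − R_B·δ_{BB} = 0, so R_B = 8827/243 = 36.32 kN.
Vertical equilibrium: R_A = ΣP − R_B = 83.8 − 36.32 = 47.48 kN.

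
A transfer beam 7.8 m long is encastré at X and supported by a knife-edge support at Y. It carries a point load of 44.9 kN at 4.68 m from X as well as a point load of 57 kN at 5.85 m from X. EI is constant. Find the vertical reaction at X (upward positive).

Remove the prop at Y; the released (primary) structure is a cantilever built in at X.
Primary-structure tip deflection at Y by superposition:
  point load 44.9 at a = 4.68: Pa²(3L − a)/(6EI) = 3068/EI
  point load 57 at a = 5.85: Pa²(3L − a)/(6EI) = 5706/EI
  δ_0 = 8774/EI
Tip deflection under a unit load at Y: L³/(3EI) = 158.2/EI.
The prop prevents deflection at Y: R_Y = δ_0/δ_{YY} = 8774/158.2 = 55.47 kN.
Vertical equilibrium: R_X = ΣP − R_Y = 101.9 − 55.47 = 46.43 kN.

R_X = 46.43 kN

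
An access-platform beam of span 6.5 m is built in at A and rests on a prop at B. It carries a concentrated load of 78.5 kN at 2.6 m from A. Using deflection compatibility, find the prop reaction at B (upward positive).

Take the reaction at B as the redundant and release it; the primary structure is a cantilever fixed at A.
Free-end deflection of the primary structure under the applied loading (downward +):
  point load 78.5 at a = 2.6: Pa²(3L − a)/(6EI) = 1495/EI
Tip deflection under a unit load at B: L³/(3EI) = 91.54/EI.
Compatibility at B: δ_0 − R_B·δ_{BB} = 0, so R_B = 1495/91.54 = 16.33 kN.

R_B = 16.33 kN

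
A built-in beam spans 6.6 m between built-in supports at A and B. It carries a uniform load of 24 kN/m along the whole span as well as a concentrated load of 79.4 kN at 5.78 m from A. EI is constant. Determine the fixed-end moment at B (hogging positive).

M_B = 137.1 kN·m

Release both end moments; the primary structure is a simply-supported span AB with redundants M_A and M_B.
End rotations of the released simple span under the applied load (×1/EI):
  at A: UDL 24: wL³/(24EI) = 287.5/EI
  at B: UDL 24: wL³/(24EI) = 287.5/EI
  at A: point load 79.4 at a = 5.78: Pab(L + b)/(6LEI) = 70.51/EI
  at B: point load 79.4 at a = 5.78: Pab(L + a)/(6LEI) = 117.6/EI
  θ_A0 = 358/EI,  θ_B0 = 405.1/EI
Flexibility coefficients: a unit moment at one end gives L/(3EI) there and L/(6EI) at the far end, so f₁₁ = f₂₂ = 2.2/EI and f₁₂ = f₂₁ = 1.1/EI.
Compatibility — zero rotation at each built-in end:
  2.2 M_A + 1.1 M_B = 358
  1.1 M_A + 2.2 M_B = 405.1
Solving the pair gives M_A = 94.2 kN·m and M_B = 137.1 kN·m (hogging).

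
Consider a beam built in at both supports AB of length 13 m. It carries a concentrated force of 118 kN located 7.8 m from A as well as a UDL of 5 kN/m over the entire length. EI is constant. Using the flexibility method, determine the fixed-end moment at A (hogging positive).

M_A = 217.7 kN·m

Take the two fixed-end moments M_A, M_B as redundants; the released structure is the simple span AB.
Simple-span end rotations at A and B under the given loads:
  at A: point load 118 at a = 7.8: Pab(L + b)/(6LEI) = 1117/EI
  at B: point load 118 at a = 7.8: Pab(L + a)/(6LEI) = 1276/EI
  at A: UDL 5: wL³/(24EI) = 457.7/EI
  at B: UDL 5: wL³/(24EI) = 457.7/EI
  θ_A0 = 1574/EI,  θ_B0 = 1734/EI
Flexibility coefficients: a unit moment at one end gives L/(3EI) there and L/(6EI) at the far end, so f₁₁ = f₂₂ = 4.333/EI and f₁₂ = f₂₁ = 2.167/EI.
Compatibility — zero rotation at each built-in end:
  4.333 M_A + 2.167 M_B = 1574
  2.167 M_A + 4.333 M_B = 1734
Solving the pair gives M_A = 217.7 kN·m and M_B = 291.3 kN·m (hogging).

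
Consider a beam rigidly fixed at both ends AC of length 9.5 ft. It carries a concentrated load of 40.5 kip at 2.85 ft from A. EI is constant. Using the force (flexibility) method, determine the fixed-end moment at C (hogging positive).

M_C = 24.24 kip·ft

Release both end moments; the primary structure is a simply-supported span AC with redundants M_A and M_C.
End rotations of the released simple span under the applied load (×1/EI):
  at A: point load 40.5 at a = 2.85: Pab(L + b)/(6LEI) = 217.5/EI
  at C: point load 40.5 at a = 2.85: Pab(L + a)/(6LEI) = 166.3/EI
  θ_A0 = 217.5/EI,  θ_C0 = 166.3/EI
Flexibility coefficients: a unit moment at one end gives L/(3EI) there and L/(6EI) at the far end, so f₁₁ = f₂₂ = 3.167/EI and f₁₂ = f₂₁ = 1.583/EI.
Compatibility — zero rotation at each built-in end:
  3.167 M_A + 1.583 M_C = 217.5
  1.583 M_A + 3.167 M_C = 166.3
Solving the pair gives M_A = 56.56 kip·ft and M_C = 24.24 kip·ft (hogging).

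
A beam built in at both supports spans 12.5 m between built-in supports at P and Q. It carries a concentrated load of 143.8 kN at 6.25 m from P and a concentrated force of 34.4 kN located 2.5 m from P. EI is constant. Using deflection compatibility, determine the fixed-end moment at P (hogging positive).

Release both end moments; the primary structure is a simply-supported span PQ with redundants M_P and M_Q.
Simple-span end rotations at P and Q under the given loads:
  at P: point load 143.8 at a = 6.25: Pab(L + b)/(6LEI) = 1404/EI
  at Q: point load 143.8 at a = 6.25: Pab(L + a)/(6LEI) = 1404/EI
  at P: point load 34.4 at a = 2.5: Pab(L + b)/(6LEI) = 258/EI
  at Q: point load 34.4 at a = 2.5: Pab(L + a)/(6LEI) = 172/EI
  θ_P0 = 1662/EI,  θ_Q0 = 1576/EI
Flexibility coefficients: a unit moment at one end gives L/(3EI) there and L/(6EI) at the far end, so f₁₁ = f₂₂ = 4.167/EI and f₁₂ = f₂₁ = 2.083/EI.
Compatibility — zero rotation at each built-in end:
  4.167 M_P + 2.083 M_Q = 1662
  2.083 M_P + 4.167 M_Q = 1576
Solving the pair gives M_P = 279.7 kN·m and M_Q = 238.4 kN·m (hogging).

M_P = 279.7 kN·m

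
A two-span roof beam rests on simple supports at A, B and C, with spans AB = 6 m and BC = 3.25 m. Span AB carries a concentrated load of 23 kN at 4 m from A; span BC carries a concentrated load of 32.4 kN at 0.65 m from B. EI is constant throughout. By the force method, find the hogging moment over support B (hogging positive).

Insert a hinge at B; M_B is the redundant, and each span becomes simply supported.
Rotations at B on the released spans (each span's end-slope, ×1/EI):
  span AB: point load 23 at a = 4: Pab(L + a)/(6LEI) = 51.11/EI
  span BC: point load 32.4 at a = 0.65: Pab(L + b)/(6LEI) = 16.43/EI
  relative rotation θ_0 = (51.11 + 16.43)/EI = 67.54/EI
A unit hogging moment at B produces rotation L₁/(3EI) + L₂/(3EI) = 3.083/EI.
Compatibility: M_B·(L₁+L₂)/(3EI) = θ_0, giving M_B = 21.9 kN·m (hogging).

M_B = 21.9 kN·m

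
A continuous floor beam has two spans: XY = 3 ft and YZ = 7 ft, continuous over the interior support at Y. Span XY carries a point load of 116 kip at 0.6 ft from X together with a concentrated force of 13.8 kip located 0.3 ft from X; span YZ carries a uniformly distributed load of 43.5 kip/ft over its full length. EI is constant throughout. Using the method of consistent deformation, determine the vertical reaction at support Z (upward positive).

Insert a hinge at Y; M_Y is the redundant, and each span becomes simply supported.
End slopes at the hinge Y, treating each span as simply supported:
  span XY: point load 116 at a = 0.6: Pab(L + a)/(6LEI) = 33.41/EI
  span XY: point load 13.8 at a = 0.3: Pab(L + a)/(6LEI) = 2.049/EI
  span YZ: UDL 43.5: wL³/(24EI) = 621.7/EI
  relative rotation θ_0 = (35.46 + 621.7)/EI = 657.1/EI
A unit hogging moment at Y produces rotation L₁/(3EI) + L₂/(3EI) = 3.333/EI.
Slope continuity at Y: θ_0 = M_Y·3.333/EI, so M_Y = 657.1/3.333 = 197.1 kip·ft (hogging).
Span YZ, ΣM about Z: R_Y^{YZ}·7 = 1066 + 197.1, so R_Y^{YZ} = 180.4 kip and R_Z = 304.5 − 180.4 = 124.1 kip.

R_Z = 124.1 kip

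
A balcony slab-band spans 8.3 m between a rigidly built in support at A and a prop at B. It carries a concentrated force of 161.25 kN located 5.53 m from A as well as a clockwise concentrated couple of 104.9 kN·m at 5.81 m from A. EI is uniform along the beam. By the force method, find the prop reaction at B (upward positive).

Choose R_B as the redundant. The primary structure is the cantilever fixed at A.
Deflection at B on the released cantilever, summing each load's contribution:
  point load 161.25 at a = 5.53: Pa²(3L − a)/(6EI) = 15919/EI
  clockwise couple 104.9 at a = 5.81: M₀a(2L − a)/(2EI) = 3288/EI
  δ_0 = 19208/EI
Flexibility coefficient — unit upward force at B: δ_{BB} = L³/(3EI) = 190.6/EI.
The prop prevents deflection at B: R_B = δ_0/δ_{BB} = 19208/190.6 = 100.8 kN.

R_B = 100.8 kN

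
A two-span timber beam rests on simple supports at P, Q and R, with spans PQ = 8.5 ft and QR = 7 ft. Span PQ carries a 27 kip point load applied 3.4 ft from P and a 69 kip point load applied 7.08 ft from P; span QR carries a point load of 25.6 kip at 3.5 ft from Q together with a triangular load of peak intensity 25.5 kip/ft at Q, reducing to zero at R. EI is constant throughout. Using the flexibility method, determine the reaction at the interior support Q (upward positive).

Take M_Q as the redundant. Released structure: two simple spans PQ and QR with a hinge at Q.
End slopes at the hinge Q, treating each span as simply supported:
  span PQ: point load 27 at a = 3.4: Pab(L + a)/(6LEI) = 109.2/EI
  span PQ: point load 69 at a = 7.08: Pab(L + a)/(6LEI) = 211.9/EI
  span QR: point load 25.6 at a = 3.5: Pab(L + b)/(6LEI) = 78.4/EI
  span QR: triangular load, peak 25.5: w₀L³/(45EI) = 194.4/EI
  relative rotation θ_0 = (321.2 + 272.8)/EI = 593.9/EI
A unit hogging moment at Q produces rotation L₁/(3EI) + L₂/(3EI) = 5.167/EI.
Compatibility: M_Q·(L₁+L₂)/(3EI) = θ_0, giving M_Q = 115 kip·ft (hogging).
Span PQ, ΣM about P with M_Q applied at Q: R_Q^{PQ}·8.5 = 580.3 + 115, so R_Q^{PQ} = 81.8 kip and R_P = 96 − 81.8 = 14.2 kip.
Span QR, ΣM about R: R_Q^{QR}·7 = 506.1 + 115, so R_Q^{QR} = 88.72 kip and R_R = 114.8 − 88.72 = 26.13 kip.
R_Q = 81.8 + 88.72 = 170.5 kip.

R_Q = 170.5 kip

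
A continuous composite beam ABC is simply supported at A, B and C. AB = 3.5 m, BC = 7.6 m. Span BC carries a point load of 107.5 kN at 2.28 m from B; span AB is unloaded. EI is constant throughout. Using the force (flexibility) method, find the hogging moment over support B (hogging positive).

M_B = 99.85 kN·m

Insert a hinge at B; M_B is the redundant, and each span becomes simply supported.
Discontinuity in slope at B on the released structure — sum the simple-span end rotations:
  span BC: point load 107.5 at a = 2.28: Pab(L + b)/(6LEI) = 369.4/EI
  relative rotation θ_0 = (0 + 369.4)/EI = 369.4/EI
A unit hogging moment at B produces rotation L₁/(3EI) + L₂/(3EI) = 3.7/EI.
Slope continuity at B: θ_0 = M_B·3.7/EI, so M_B = 369.4/3.7 = 99.85 kN·m (hogging).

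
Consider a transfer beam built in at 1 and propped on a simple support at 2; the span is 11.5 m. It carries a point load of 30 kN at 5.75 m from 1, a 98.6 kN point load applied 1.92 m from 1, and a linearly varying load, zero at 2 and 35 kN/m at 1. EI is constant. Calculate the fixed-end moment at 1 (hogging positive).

Take the reaction at 2 as the redundant and release it; the primary structure is a cantilever fixed at 1.
Deflection at 2 on the released cantilever, summing each load's contribution:
  point load 30 at a = 5.75: Pa²(3L − a)/(6EI) = 4753/EI
  point load 98.6 at a = 1.92: Pa²(3L − a)/(6EI) = 1974/EI
  triangular load, peak 35 at the fixed end: w₀L⁴/(30EI) = 20405/EI
  δ_0 = 27131/EI
Flexibility coefficient — unit upward force at 2: δ_{22} = L³/(3EI) = 507/EI.
Compatibility at 2: δ_0 − R_2·δ_{22} = 0, so R_2 = 27131/507 = 53.52 kN.
Moment equilibrium about 1: M_1 = Σ(load moments about 1) − R_2·L = 1133 − 53.52×11.5 = 517.8 kN·m.

M_1 = 517.8 kN·m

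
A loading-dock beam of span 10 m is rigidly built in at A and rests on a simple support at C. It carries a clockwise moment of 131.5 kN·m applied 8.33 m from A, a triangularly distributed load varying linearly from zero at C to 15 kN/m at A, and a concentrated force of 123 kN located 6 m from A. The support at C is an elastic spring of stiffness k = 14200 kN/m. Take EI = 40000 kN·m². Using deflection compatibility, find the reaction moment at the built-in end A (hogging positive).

Release the roller at C. Primary structure: cantilever fixed at A.
Deflection at C on the released cantilever, summing each load's contribution:
  clockwise couple 131.5 at a = 8.33: M₀a(2L − a)/(2EI) = 6392/EI
  triangular load, peak 15 at the fixed end: w₀L⁴/(30EI) = 5000/EI
  point load 123 at a = 6: Pa²(3L − a)/(6EI) = 17712/EI
  δ_0 = 29104/EI
Flexibility coefficient — unit upward force at C: δ_{CC} = L³/(3EI) = 333.3/EI.
With EI = 40000 kN·m²: δ_0 = 0.72759 m and δ_{CC} = 0.008333 m/kN.
Compatibility — the spring shortens by R_C/k under the reaction it provides: δ_0 − R_C·δ_{CC} = R_C/k. With 1/k = 0.00007 m/kN, R_C = δ_0 / (δ_{CC} + 1/k) = 0.72759 / (0.008333 + 0.00007) = 86.58 kN.
Moment equilibrium about A: M_A = Σ(load moments about A) − R_C·L = 1120 − 86.58×10 = 253.7 kN·m.

M_A = 253.7 kN·m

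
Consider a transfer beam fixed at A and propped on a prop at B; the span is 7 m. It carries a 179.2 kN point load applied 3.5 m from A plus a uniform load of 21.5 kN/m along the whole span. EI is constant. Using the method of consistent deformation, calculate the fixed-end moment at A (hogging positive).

M_A = 366.9 kN·m

Take the reaction at B as the redundant and release it; the primary structure is a cantilever fixed at A.
Free-end deflection of the primary structure under the applied loading (downward +):
  point load 179.2 at a = 3.5: Pa²(3L − a)/(6EI) = 6403/EI
  UDL 21.5: wL⁴/(8EI) = 6453/EI
  δ_0 = 12855/EI
Tip deflection under a unit load at B: L³/(3EI) = 114.3/EI.
Compatibility at B: δ_0 − R_B·δ_{BB} = 0, so R_B = 12855/114.3 = 112.4 kN.
Moment equilibrium about A: M_A = Σ(load moments about A) − R_B·L = 1154 − 112.4×7 = 366.9 kN·m.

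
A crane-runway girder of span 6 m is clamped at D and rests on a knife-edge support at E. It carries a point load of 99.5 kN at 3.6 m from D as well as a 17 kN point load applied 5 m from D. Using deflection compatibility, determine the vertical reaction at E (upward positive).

R_E = 55.77 kN

Remove the prop at E; the released (primary) structure is a cantilever built in at D.
Deflection at E on the released cantilever, summing each load's contribution:
  point load 99.5 at a = 3.6: Pa²(3L − a)/(6EI) = 3095/EI
  point load 17 at a = 5: Pa²(3L − a)/(6EI) = 920.8/EI
  δ_0 = 4016/EI
Flexibility coefficient — unit upward force at E: δ_{EE} = L³/(3EI) = 72/EI.
Compatibility at E: δ_0 − R_E·δ_{EE} = 0, so R_E = 4016/72 = 55.77 kN.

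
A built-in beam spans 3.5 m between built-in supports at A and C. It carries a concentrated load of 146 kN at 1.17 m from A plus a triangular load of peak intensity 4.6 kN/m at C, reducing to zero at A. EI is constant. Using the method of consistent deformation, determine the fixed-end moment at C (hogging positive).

M_C = 40.83 kN·m

Release both end moments; the primary structure is a simply-supported span AC with redundants M_A and M_C.
On the primary (simply-supported) span, the end slopes from the loading are:
  at A: point load 146 at a = 1.17: Pab(L + b)/(6LEI) = 110.5/EI
  at C: point load 146 at a = 1.17: Pab(L + a)/(6LEI) = 88.51/EI
  at A: triangular load, peak 4.6: 7w₀L³/(360EI) = 3.835/EI
  at C: triangular load, peak 4.6: w₀L³/(45EI) = 4.383/EI
  θ_A0 = 114.3/EI,  θ_C0 = 92.89/EI
Flexibility coefficients: a unit moment at one end gives L/(3EI) there and L/(6EI) at the far end, so f₁₁ = f₂₂ = 1.167/EI and f₁₂ = f₂₁ = 0.5833/EI.
Compatibility — zero rotation at each built-in end:
  1.167 M_A + 0.5833 M_C = 114.3
  0.5833 M_A + 1.167 M_C = 92.89
Solving the pair gives M_A = 77.58 kN·m and M_C = 40.83 kN·m (hogging).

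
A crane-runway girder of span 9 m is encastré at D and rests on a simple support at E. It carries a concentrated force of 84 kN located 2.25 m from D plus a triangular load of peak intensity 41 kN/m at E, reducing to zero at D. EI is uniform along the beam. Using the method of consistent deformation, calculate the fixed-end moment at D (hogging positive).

M_D = 317.8 kN·m

Release the roller at E. Primary structure: cantilever fixed at D.
Deflection at E on the released cantilever, summing each load's contribution:
  point load 84 at a = 2.25: Pa²(3L − a)/(6EI) = 1754/EI
  triangular load, peak 41 at the free end: 11w₀L⁴/(120EI) = 24658/EI
  δ_0 = 26413/EI
Flexibility coefficient — unit upward force at E: δ_{EE} = L³/(3EI) = 243/EI.
Compatibility at E: δ_0 − R_E·δ_{EE} = 0, so R_E = 26413/243 = 108.7 kN.
Moment equilibrium about D: M_D = Σ(load moments about D) − R_E·L = 1296 − 108.7×9 = 317.8 kN·m.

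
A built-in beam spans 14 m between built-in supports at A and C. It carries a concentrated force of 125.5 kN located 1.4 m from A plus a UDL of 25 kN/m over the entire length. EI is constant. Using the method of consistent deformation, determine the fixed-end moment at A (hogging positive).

Take the two fixed-end moments M_A, M_C as redundants; the released structure is the simple span AC.
Simple-span end rotations at A and C under the given loads:
  at A: point load 125.5 at a = 1.4: Pab(L + b)/(6LEI) = 701/EI
  at C: point load 125.5 at a = 1.4: Pab(L + a)/(6LEI) = 405.9/EI
  at A: UDL 25: wL³/(24EI) = 2858/EI
  at C: UDL 25: wL³/(24EI) = 2858/EI
  θ_A0 = 3559/EI,  θ_C0 = 3264/EI
Flexibility coefficients: a unit moment at one end gives L/(3EI) there and L/(6EI) at the far end, so f₁₁ = f₂₂ = 4.667/EI and f₁₂ = f₂₁ = 2.333/EI.
Compatibility — zero rotation at each built-in end:
  4.667 M_A + 2.333 M_C = 3559
  2.333 M_A + 4.667 M_C = 3264
Solving the pair gives M_A = 550.7 kN·m and M_C = 424.1 kN·m (hogging).

M_A = 550.7 kN·m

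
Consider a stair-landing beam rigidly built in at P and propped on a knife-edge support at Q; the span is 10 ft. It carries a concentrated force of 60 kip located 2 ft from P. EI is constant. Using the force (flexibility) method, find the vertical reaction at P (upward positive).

R_P = 56.64 kip

Release the roller at Q. Primary structure: cantilever fixed at P.
Downward deflection at the released point Q due to the loads:
  point load 60 at a = 2: Pa²(3L − a)/(6EI) = 1120/EI
Tip deflection under a unit load at Q: L³/(3EI) = 333.3/EI.
Compatibility at Q: δ_0 − R_Q·δ_{QQ} = 0, so R_Q = 1120/333.3 = 3.36 kip.
Vertical equilibrium: R_P = ΣP − R_Q = 60 − 3.36 = 56.64 kip.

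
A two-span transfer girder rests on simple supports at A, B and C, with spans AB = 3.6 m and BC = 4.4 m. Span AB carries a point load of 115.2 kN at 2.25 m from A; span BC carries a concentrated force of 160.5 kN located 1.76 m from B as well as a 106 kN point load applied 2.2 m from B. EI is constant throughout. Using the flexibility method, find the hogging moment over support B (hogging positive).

Insert a hinge at B; M_B is the redundant, and each span becomes simply supported.
End slopes at the hinge B, treating each span as simply supported:
  span AB: point load 115.2 at a = 2.25: Pab(L + a)/(6LEI) = 94.77/EI
  span BC: point load 160.5 at a = 1.76: Pab(L + b)/(6LEI) = 198.9/EI
  span BC: point load 106 at a = 2.2: Pab(L + b)/(6LEI) = 128.3/EI
  relative rotation θ_0 = (94.77 + 327.1)/EI = 421.9/EI
A unit hogging moment at B produces rotation L₁/(3EI) + L₂/(3EI) = 2.667/EI.
Slope continuity at B: θ_0 = M_B·2.667/EI, so M_B = 421.9/2.667 = 158.2 kN·m (hogging).

M_B = 158.2 kN·m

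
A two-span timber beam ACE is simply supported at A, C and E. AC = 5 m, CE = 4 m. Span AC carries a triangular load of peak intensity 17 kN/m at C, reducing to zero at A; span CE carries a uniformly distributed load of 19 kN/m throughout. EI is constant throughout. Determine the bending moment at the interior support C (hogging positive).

M_C = 32.63 kN·m

Insert a hinge at C; M_C is the redundant, and each span becomes simply supported.
Rotations at C on the released spans (each span's end-slope, ×1/EI):
  span AC: triangular load, peak 17: w₀L³/(45EI) = 47.22/EI
  span CE: UDL 19: wL³/(24EI) = 50.67/EI
  relative rotation θ_0 = (47.22 + 50.67)/EI = 97.89/EI
A unit hogging moment at C produces rotation L₁/(3EI) + L₂/(3EI) = 3/EI.
Compatibility: M_C·(L₁+L₂)/(3EI) = θ_0, giving M_C = 32.63 kN·m (hogging).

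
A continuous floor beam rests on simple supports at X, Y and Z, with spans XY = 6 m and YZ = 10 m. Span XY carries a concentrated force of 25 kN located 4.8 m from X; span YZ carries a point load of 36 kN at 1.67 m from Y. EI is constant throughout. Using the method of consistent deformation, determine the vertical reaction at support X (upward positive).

R_X = -1.131 kN

Take M_Y as the redundant. Released structure: two simple spans XY and YZ with a hinge at Y.
Discontinuity in slope at Y on the released structure — sum the simple-span end rotations:
  span XY: point load 25 at a = 4.8: Pab(L + a)/(6LEI) = 43.2/EI
  span YZ: point load 36 at a = 1.67: Pab(L + b)/(6LEI) = 153/EI
  relative rotation θ_0 = (43.2 + 153)/EI = 196.2/EI
A unit hogging moment at Y produces rotation L₁/(3EI) + L₂/(3EI) = 5.333/EI.
Slope continuity at Y: θ_0 = M_Y·5.333/EI, so M_Y = 196.2/5.333 = 36.79 kN·m (hogging).
Span XY, ΣM about X with M_Y applied at Y: R_Y^{XY}·6 = 120 + 36.79, so R_Y^{XY} = 26.13 kN and R_X = 25 − 26.13 = -1.131 kN.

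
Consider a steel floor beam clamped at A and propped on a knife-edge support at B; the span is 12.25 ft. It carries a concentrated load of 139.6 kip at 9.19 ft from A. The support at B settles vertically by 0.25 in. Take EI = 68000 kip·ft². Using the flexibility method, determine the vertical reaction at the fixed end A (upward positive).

Remove the prop at B; the released (primary) structure is a cantilever built in at A.
Free-end deflection of the primary structure under the applied loading (downward +):
  point load 139.6 at a = 9.19: Pa²(3L − a)/(6EI) = 54156/EI
Tip deflection under a unit load at B: L³/(3EI) = 612.8/EI.
With EI = 68000 kip·ft²: δ_0 = 0.79641 ft and δ_{BB} = 0.009011 ft/kip.
Compatibility — the beam at B must follow the support down by 0.02083 ft: δ_0 − R_B·δ_{BB} = 0.02083, so R_B = (0.79641 − 0.02083)/0.009011 = 86.07 kip.
Vertical equilibrium: R_A = ΣP − R_B = 139.6 − 86.07 = 53.53 kip.

R_A = 53.53 kip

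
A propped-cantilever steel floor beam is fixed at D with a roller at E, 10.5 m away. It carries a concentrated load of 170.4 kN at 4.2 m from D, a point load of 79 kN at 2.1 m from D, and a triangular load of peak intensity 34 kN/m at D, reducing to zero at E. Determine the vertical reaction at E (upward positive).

Release the roller at E. Primary structure: cantilever fixed at D.
Deflection at E on the released cantilever, summing each load's contribution:
  point load 170.4 at a = 4.2: Pa²(3L − a)/(6EI) = 13677/EI
  point load 79 at a = 2.1: Pa²(3L − a)/(6EI) = 1707/EI
  triangular load, peak 34 at the fixed end: w₀L⁴/(30EI) = 13776/EI
  δ_0 = 29159/EI
Flexibility coefficient — unit upward force at E: δ_{EE} = L³/(3EI) = 385.9/EI.
Compatibility at E: δ_0 − R_E·δ_{EE} = 0, so R_E = 29159/385.9 = 75.57 kN.

R_E = 75.57 kN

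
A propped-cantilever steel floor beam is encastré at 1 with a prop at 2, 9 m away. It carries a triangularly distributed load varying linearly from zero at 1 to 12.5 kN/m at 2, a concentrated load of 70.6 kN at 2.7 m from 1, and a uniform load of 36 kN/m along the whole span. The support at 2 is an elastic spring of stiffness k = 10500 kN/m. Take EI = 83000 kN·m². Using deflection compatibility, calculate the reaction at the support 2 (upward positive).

Release the roller at 2. Primary structure: cantilever fixed at 1.
Downward deflection at the released point 2 due to the loads:
  triangular load, peak 12.5 at the free end: 11w₀L⁴/(120EI) = 7518/EI
  point load 70.6 at a = 2.7: Pa²(3L − a)/(6EI) = 2084/EI
  UDL 36: wL⁴/(8EI) = 29524/EI
  δ_0 = 39127/EI
Tip deflection under a unit load at 2: L³/(3EI) = 243/EI.
With EI = 83000 kN·m²: δ_0 = 0.47141 m and δ_{22} = 0.002928 m/kN.
Compatibility — the spring shortens by R_2/k under the reaction it provides: δ_0 − R_2·δ_{22} = R_2/k. With 1/k = 0.000095 m/kN, R_2 = δ_0 / (δ_{22} + 1/k) = 0.47141 / (0.002928 + 0.000095) = 155.9 kN.

R_2 = 155.9 kN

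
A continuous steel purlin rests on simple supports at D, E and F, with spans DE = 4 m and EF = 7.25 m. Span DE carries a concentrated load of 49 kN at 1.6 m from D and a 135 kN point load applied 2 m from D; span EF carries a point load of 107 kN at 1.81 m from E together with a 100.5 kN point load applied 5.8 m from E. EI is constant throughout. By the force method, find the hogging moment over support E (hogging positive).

M_E = 174.7 kN·m

Insert a hinge at E; M_E is the redundant, and each span becomes simply supported.
Discontinuity in slope at E on the released structure — sum the simple-span end rotations:
  span DE: point load 49 at a = 1.6: Pab(L + a)/(6LEI) = 43.9/EI
  span DE: point load 135 at a = 2: Pab(L + a)/(6LEI) = 135/EI
  span EF: point load 107 at a = 1.81: Pab(L + b)/(6LEI) = 307.4/EI
  span EF: point load 100.5 at a = 5.8: Pab(L + b)/(6LEI) = 169/EI
  relative rotation θ_0 = (178.9 + 476.4)/EI = 655.3/EI
A unit hogging moment at E produces rotation L₁/(3EI) + L₂/(3EI) = 3.75/EI.
Compatibility: M_E·(L₁+L₂)/(3EI) = θ_0, giving M_E = 174.7 kN·m (hogging).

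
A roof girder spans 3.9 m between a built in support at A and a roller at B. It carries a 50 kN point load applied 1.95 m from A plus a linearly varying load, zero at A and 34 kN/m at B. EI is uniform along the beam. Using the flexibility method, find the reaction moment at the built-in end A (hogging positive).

Choose R_B as the redundant. The primary structure is the cantilever fixed at A.
Primary-structure tip deflection at B by superposition:
  point load 50 at a = 1.95: Pa²(3L − a)/(6EI) = 309/EI
  triangular load, peak 34 at the free end: 11w₀L⁴/(120EI) = 721/EI
  δ_0 = 1030/EI
Tip deflection under a unit load at B: L³/(3EI) = 19.77/EI.
Compatibility at B: δ_0 − R_B·δ_{BB} = 0, so R_B = 1030/19.77 = 52.09 kN.
Moment equilibrium about A: M_A = Σ(load moments about A) − R_B·L = 269.9 − 52.09×3.9 = 66.73 kN·m.

M_A = 66.73 kN·m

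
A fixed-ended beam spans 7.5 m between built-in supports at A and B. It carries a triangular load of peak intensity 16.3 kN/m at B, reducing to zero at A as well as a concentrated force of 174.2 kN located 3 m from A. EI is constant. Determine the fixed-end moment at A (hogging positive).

M_A = 218.7 kN·m

Release both end moments; the primary structure is a simply-supported span AB with redundants M_A and M_B.
Simple-span end rotations at A and B under the given loads:
  at A: triangular load, peak 16.3: 7w₀L³/(360EI) = 133.7/EI
  at B: triangular load, peak 16.3: w₀L³/(45EI) = 152.8/EI
  at A: point load 174.2 at a = 3: Pab(L + b)/(6LEI) = 627.1/EI
  at B: point load 174.2 at a = 3: Pab(L + a)/(6LEI) = 548.7/EI
  θ_A0 = 760.8/EI,  θ_B0 = 701.5/EI
Flexibility coefficients: a unit moment at one end gives L/(3EI) there and L/(6EI) at the far end, so f₁₁ = f₂₂ = 2.5/EI and f₁₂ = f₂₁ = 1.25/EI.
Compatibility — zero rotation at each built-in end:
  2.5 M_A + 1.25 M_B = 760.8
  1.25 M_A + 2.5 M_B = 701.5
Solving the pair gives M_A = 218.7 kN·m and M_B = 171.3 kN·m (hogging).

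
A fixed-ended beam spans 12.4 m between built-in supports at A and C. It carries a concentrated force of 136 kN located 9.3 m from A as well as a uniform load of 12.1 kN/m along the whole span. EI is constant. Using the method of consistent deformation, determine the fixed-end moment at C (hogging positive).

Release both end moments; the primary structure is a simply-supported span AC with redundants M_A and M_C.
On the primary (simply-supported) span, the end slopes from the loading are:
  at A: point load 136 at a = 9.3: Pab(L + b)/(6LEI) = 816.9/EI
  at C: point load 136 at a = 9.3: Pab(L + a)/(6LEI) = 1144/EI
  at A: UDL 12.1: wL³/(24EI) = 961.3/EI
  at C: UDL 12.1: wL³/(24EI) = 961.3/EI
  θ_A0 = 1778/EI,  θ_C0 = 2105/EI
Flexibility coefficients: a unit moment at one end gives L/(3EI) there and L/(6EI) at the far end, so f₁₁ = f₂₂ = 4.133/EI and f₁₂ = f₂₁ = 2.067/EI.
Compatibility — zero rotation at each built-in end:
  4.133 M_A + 2.067 M_C = 1778
  2.067 M_A + 4.133 M_C = 2105
Solving the pair gives M_A = 234.1 kN·m and M_C = 392.2 kN·m (hogging).

M_C = 392.2 kN·m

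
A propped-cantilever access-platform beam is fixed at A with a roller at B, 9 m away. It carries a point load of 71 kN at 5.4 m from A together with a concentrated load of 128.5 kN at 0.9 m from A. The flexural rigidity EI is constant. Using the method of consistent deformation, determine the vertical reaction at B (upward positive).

R_B = 32.54 kN

Release the roller at B. Primary structure: cantilever fixed at A.
Primary-structure tip deflection at B by superposition:
  point load 71 at a = 5.4: Pa²(3L − a)/(6EI) = 7453/EI
  point load 128.5 at a = 0.9: Pa²(3L − a)/(6EI) = 452.8/EI
  δ_0 = 7906/EI
Flexibility coefficient — unit upward force at B: δ_{BB} = L³/(3EI) = 243/EI.
Compatibility at B: δ_0 − R_B·δ_{BB} = 0, so R_B = 7906/243 = 32.54 kN.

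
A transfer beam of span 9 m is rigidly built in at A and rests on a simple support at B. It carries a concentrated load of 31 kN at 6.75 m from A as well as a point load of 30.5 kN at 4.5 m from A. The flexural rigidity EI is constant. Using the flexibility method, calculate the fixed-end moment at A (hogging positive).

M_A = 84.16 kN·m

Remove the prop at B; the released (primary) structure is a cantilever built in at A.
Free-end deflection of the primary structure under the applied loading (downward +):
  point load 31 at a = 6.75: Pa²(3L − a)/(6EI) = 4767/EI
  point load 30.5 at a = 4.5: Pa²(3L − a)/(6EI) = 2316/EI
  δ_0 = 7083/EI
Tip deflection under a unit load at B: L³/(3EI) = 243/EI.
The prop prevents deflection at B: R_B = δ_0/δ_{BB} = 7083/243 = 29.15 kN.
Moment equilibrium about A: M_A = Σ(load moments about A) − R_B·L = 346.5 − 29.15×9 = 84.16 kN·m.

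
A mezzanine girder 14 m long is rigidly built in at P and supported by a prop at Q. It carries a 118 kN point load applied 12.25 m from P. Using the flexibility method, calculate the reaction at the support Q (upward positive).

R_Q = 95.99 kN

Release the roller at Q. Primary structure: cantilever fixed at P.
Free-end deflection of the primary structure under the applied loading (downward +):
  point load 118 at a = 12.25: Pa²(3L − a)/(6EI) = 87799/EI
Flexibility coefficient — unit upward force at Q: δ_{QQ} = L³/(3EI) = 914.7/EI.
Compatibility at Q: δ_0 − R_Q·δ_{QQ} = 0, so R_Q = 87799/914.7 = 95.99 kN.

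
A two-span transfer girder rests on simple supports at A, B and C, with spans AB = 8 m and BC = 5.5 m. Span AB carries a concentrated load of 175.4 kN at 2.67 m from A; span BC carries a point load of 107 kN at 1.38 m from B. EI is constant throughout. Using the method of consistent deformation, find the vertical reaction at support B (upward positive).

Release continuity at B by inserting a hinge; the redundant is the internal moment M_B. The primary structure is two simply-supported spans AB and BC.
Rotations at B on the released spans (each span's end-slope, ×1/EI):
  span AB: point load 175.4 at a = 2.67: Pab(L + a)/(6LEI) = 554.9/EI
  span BC: point load 107 at a = 1.38: Pab(L + b)/(6LEI) = 177.3/EI
  relative rotation θ_0 = (554.9 + 177.3)/EI = 732.2/EI
A unit hogging moment at B produces rotation L₁/(3EI) + L₂/(3EI) = 4.5/EI.
Compatibility: M_B·(L₁+L₂)/(3EI) = θ_0, giving M_B = 162.7 kN·m (hogging).
Span AB, ΣM about A with M_B applied at B: R_B^{AB}·8 = 468.3 + 162.7, so R_B^{AB} = 78.88 kN and R_A = 175.4 − 78.88 = 96.52 kN.
Span BC, ΣM about C: R_B^{BC}·5.5 = 440.8 + 162.7, so R_B^{BC} = 109.7 kN and R_C = 107 − 109.7 = -2.737 kN.
R_B = 78.88 + 109.7 = 188.6 kN.

R_B = 188.6 kN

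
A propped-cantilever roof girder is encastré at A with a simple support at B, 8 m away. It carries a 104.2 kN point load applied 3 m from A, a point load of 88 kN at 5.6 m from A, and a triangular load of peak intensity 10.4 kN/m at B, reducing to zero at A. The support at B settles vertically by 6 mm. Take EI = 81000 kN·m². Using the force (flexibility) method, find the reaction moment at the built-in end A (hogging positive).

M_A = 316.4 kN·m

Choose R_B as the redundant. The primary structure is the cantilever fixed at A.
Downward deflection at the released point B due to the loads:
  point load 104.2 at a = 3: Pa²(3L − a)/(6EI) = 3282/EI
  point load 88 at a = 5.6: Pa²(3L − a)/(6EI) = 8463/EI
  triangular load, peak 10.4 at the free end: 11w₀L⁴/(120EI) = 3905/EI
  δ_0 = 15650/EI
Tip deflection under a unit load at B: L³/(3EI) = 170.7/EI.
With EI = 81000 kN·m²: δ_0 = 0.19321 m and δ_{BB} = 0.002107 m/kN.
Compatibility — the beam at B must follow the support down by 0.006 m: δ_0 − R_B·δ_{BB} = 0.006, so R_B = (0.19321 − 0.006)/0.002107 = 88.85 kN.
Moment equilibrium about A: M_A = Σ(load moments about A) − R_B·L = 1027 − 88.85×8 = 316.4 kN·m.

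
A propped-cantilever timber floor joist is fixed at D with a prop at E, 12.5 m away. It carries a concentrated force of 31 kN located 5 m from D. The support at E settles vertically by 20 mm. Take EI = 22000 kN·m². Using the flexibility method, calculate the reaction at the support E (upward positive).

Choose R_E as the redundant. The primary structure is the cantilever fixed at D.
Primary-structure tip deflection at E by superposition:
  point load 31 at a = 5: Pa²(3L − a)/(6EI) = 4198/EI
Flexibility coefficient — unit upward force at E: δ_{EE} = L³/(3EI) = 651/EI.
With EI = 22000 kN·m²: δ_0 = 0.19081 m and δ_{EE} = 0.029593 m/kN.
Compatibility — the beam at E must follow the support down by 0.02 m: δ_0 − R_E·δ_{EE} = 0.02, so R_E = (0.19081 − 0.02)/0.029593 = 5.772 kN.

R_E = 5.772 kN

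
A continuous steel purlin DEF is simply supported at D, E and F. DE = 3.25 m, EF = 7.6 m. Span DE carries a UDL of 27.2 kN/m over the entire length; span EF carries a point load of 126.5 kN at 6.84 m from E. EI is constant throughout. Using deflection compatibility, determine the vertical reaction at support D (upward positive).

R_D = 30.63 kN

Take M_E as the redundant. Released structure: two simple spans DE and EF with a hinge at E.
Rotations at E on the released spans (each span's end-slope, ×1/EI):
  span DE: UDL 27.2: wL³/(24EI) = 38.91/EI
  span EF: point load 126.5 at a = 6.84: Pab(L + b)/(6LEI) = 120.6/EI
  relative rotation θ_0 = (38.91 + 120.6)/EI = 159.5/EI
A unit hogging moment at E produces rotation L₁/(3EI) + L₂/(3EI) = 3.617/EI.
Slope continuity at E: θ_0 = M_E·3.617/EI, so M_E = 159.5/3.617 = 44.09 kN·m (hogging).
Span DE, ΣM about D with M_E applied at E: R_E^{DE}·3.25 = 143.7 + 44.09, so R_E^{DE} = 57.77 kN and R_D = 88.4 − 57.77 = 30.63 kN.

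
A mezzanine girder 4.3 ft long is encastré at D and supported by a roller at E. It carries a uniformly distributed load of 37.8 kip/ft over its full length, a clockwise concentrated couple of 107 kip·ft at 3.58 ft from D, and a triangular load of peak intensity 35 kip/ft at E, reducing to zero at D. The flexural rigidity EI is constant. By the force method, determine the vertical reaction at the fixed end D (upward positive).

Remove the prop at E; the released (primary) structure is a cantilever built in at D.
Free-end deflection of the primary structure under the applied loading (downward +):
  UDL 37.8: wL⁴/(8EI) = 1615/EI
  clockwise couple 107 at a = 3.58: M₀a(2L − a)/(2EI) = 961.5/EI
  triangular load, peak 35 at the free end: 11w₀L⁴/(120EI) = 1097/EI
  δ_0 = 3674/EI
Tip deflection under a unit load at E: L³/(3EI) = 26.5/EI.
The prop prevents deflection at E: R_E = δ_0/δ_{EE} = 3674/26.5 = 138.6 kip.
Vertical equilibrium: R_D = ΣP − R_E = 237.8 − 138.6 = 99.17 kip.

R_D = 99.17 kip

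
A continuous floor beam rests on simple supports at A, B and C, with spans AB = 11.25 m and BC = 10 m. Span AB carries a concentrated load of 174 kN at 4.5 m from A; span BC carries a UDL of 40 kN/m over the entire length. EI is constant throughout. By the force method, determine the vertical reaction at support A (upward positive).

R_A = 68.01 kN

Take M_B as the redundant. Released structure: two simple spans AB and BC with a hinge at B.
End slopes at the hinge B, treating each span as simply supported:
  span AB: point load 174 at a = 4.5: Pab(L + a)/(6LEI) = 1233/EI
  span BC: UDL 40: wL³/(24EI) = 1667/EI
  relative rotation θ_0 = (1233 + 1667)/EI = 2900/EI
A unit hogging moment at B produces rotation L₁/(3EI) + L₂/(3EI) = 7.083/EI.
Compatibility: M_B·(L₁+L₂)/(3EI) = θ_0, giving M_B = 409.4 kN·m (hogging).
Span AB, ΣM about A with M_B applied at B: R_B^{AB}·11.25 = 783 + 409.4, so R_B^{AB} = 106 kN and R_A = 174 − 106 = 68.01 kN.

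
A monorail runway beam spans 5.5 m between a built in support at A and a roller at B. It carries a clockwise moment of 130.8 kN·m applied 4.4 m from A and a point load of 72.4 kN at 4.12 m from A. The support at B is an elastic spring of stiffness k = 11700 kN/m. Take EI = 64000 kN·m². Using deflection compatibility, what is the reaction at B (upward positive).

R_B = 72.79 kN

Choose R_B as the redundant. The primary structure is the cantilever fixed at A.
Downward deflection at the released point B due to the loads:
  clockwise couple 130.8 at a = 4.4: M₀a(2L − a)/(2EI) = 1899/EI
  point load 72.4 at a = 4.12: Pa²(3L − a)/(6EI) = 2536/EI
  δ_0 = 4435/EI
Tip deflection under a unit load at B: L³/(3EI) = 55.46/EI.
With EI = 64000 kN·m²: δ_0 = 0.069296 m and δ_{BB} = 0.000867 m/kN.
Compatibility — the spring shortens by R_B/k under the reaction it provides: δ_0 − R_B·δ_{BB} = R_B/k. With 1/k = 0.000085 m/kN, R_B = δ_0 / (δ_{BB} + 1/k) = 0.069296 / (0.000867 + 0.000085) = 72.79 kN.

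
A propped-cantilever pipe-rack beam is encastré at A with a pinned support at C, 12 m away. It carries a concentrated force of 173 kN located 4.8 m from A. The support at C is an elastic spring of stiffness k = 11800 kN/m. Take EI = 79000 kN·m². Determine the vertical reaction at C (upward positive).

R_C = 35.57 kN

Release the roller at C. Primary structure: cantilever fixed at A.
Free-end deflection of the primary structure under the applied loading (downward +):
  point load 173 at a = 4.8: Pa²(3L − a)/(6EI) = 20727/EI
Tip deflection under a unit load at C: L³/(3EI) = 576/EI.
With EI = 79000 kN·m²: δ_0 = 0.26236 m and δ_{CC} = 0.007291 m/kN.
Compatibility — the spring shortens by R_C/k under the reaction it provides: δ_0 − R_C·δ_{CC} = R_C/k. With 1/k = 0.000085 m/kN, R_C = δ_0 / (δ_{CC} + 1/k) = 0.26236 / (0.007291 + 0.000085) = 35.57 kN.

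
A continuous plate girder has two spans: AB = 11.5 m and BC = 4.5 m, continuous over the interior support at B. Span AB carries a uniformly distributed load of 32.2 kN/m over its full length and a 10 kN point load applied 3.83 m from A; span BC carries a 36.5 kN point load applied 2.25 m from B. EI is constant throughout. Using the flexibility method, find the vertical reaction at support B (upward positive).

Release continuity at B by inserting a hinge; the redundant is the internal moment M_B. The primary structure is two simply-supported spans AB and BC.
Rotations at B on the released spans (each span's end-slope, ×1/EI):
  span AB: UDL 32.2: wL³/(24EI) = 2041/EI
  span AB: point load 10 at a = 3.83: Pab(L + a)/(6LEI) = 65.27/EI
  span BC: point load 36.5 at a = 2.25: Pab(L + b)/(6LEI) = 46.2/EI
  relative rotation θ_0 = (2106 + 46.2)/EI = 2152/EI
A unit hogging moment at B produces rotation L₁/(3EI) + L₂/(3EI) = 5.333/EI.
Compatibility: M_B·(L₁+L₂)/(3EI) = θ_0, giving M_B = 403.5 kN·m (hogging).
Span AB, ΣM about A with M_B applied at B: R_B^{AB}·11.5 = 2168 + 403.5, so R_B^{AB} = 223.6 kN and R_A = 380.3 − 223.6 = 156.7 kN.
Span BC, ΣM about C: R_B^{BC}·4.5 = 82.12 + 403.5, so R_B^{BC} = 107.9 kN and R_C = 36.5 − 107.9 = -71.42 kN.
R_B = 223.6 + 107.9 = 331.5 kN.

R_B = 331.5 kN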